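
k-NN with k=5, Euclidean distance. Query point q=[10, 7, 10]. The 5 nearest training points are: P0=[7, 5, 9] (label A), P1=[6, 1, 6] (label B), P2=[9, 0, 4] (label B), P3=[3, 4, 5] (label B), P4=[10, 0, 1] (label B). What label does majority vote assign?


d(q,P0) = 3.7417  (label A)
d(q,P1) = 8.2462  (label B)
d(q,P2) = 9.2736  (label B)
d(q,P3) = 9.1104  (label B)
d(q,P4) = 11.4018  (label B)
Votes: A=1, B=4
Majority → B

B


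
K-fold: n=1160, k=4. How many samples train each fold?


Fold size = 1160/4 = 290
Training per fold = 1160 - 290 = 870

870


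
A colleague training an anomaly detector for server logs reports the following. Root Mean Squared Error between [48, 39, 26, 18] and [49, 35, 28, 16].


MSE = 25/4 = 6.25
RMSE = √(25/4) = 2.5

2.5


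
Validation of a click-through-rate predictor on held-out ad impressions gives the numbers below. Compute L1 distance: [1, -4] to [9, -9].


d = |1-9| + |-4+ 9|
  = 8 + 5
  = 13

13


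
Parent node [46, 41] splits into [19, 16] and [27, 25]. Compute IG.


Parent = [46, 41], H_parent = 0.9976
H_left = 0.9947 (n=35), H_right = 0.9989 (n=52)
H_children = (35/87)·0.9947 + (52/87)·0.9989 = 0.9972
IG = 0.9976 - 0.9972 = 0.0004

0.0004


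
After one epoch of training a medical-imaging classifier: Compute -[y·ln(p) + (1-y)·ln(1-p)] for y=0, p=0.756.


BCE = -[y·ln(p) + (1-y)·ln(1-p)]
= -0 - 1·ln(1-0.756)
= -ln(0.244) = 1.4106

1.4106


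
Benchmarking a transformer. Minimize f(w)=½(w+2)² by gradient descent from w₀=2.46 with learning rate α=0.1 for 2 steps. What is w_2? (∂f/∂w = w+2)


step 1: grad = 2.46+2 = 4.46; w = 2.46 - 0.1·(4.46) = 2.014
step 2: grad = 2.014+2 = 4.014; w = 2.014 - 0.1·(4.014) = 1.6126

1.6126


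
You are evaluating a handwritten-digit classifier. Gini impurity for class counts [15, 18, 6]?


Probabilities: [15/39, 18/39, 6/39] ≈ [0.3846, 0.4615, 0.1538]
Σpᵢ² = (225 + 324 + 36)/39² = 585/1521
Gini = 1 - Σpᵢ² = 1 - 585/1521 = 0.6154

0.6154


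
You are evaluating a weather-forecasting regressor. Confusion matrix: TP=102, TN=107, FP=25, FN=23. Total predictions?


Total = TP + TN + FP + FN
= 102 + 107 + 25 + 23
= 257
(Predicted positive: 127, predicted negative: 130)

257


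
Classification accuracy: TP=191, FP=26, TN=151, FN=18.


Accuracy = (TP+TN)/(TP+TN+FP+FN)
= (191+151)/(386)
= 342/386 = 88.6%

88.6%


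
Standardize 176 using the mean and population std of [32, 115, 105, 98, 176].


μ = 105.2, σ = 45.8668
z = (176 - 105.2)/45.8668 = 1.5436

1.5436


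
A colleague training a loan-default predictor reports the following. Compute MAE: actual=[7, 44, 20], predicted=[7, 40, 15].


Absolute errors: |7-7|=0, |44-40|=4, |20-15|=5
Sum = 9
MAE = 9/3 = 3

3


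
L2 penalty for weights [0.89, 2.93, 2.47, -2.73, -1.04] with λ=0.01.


‖w‖₂² = (0.89)² + (2.93)² + (2.47)² + (-2.73)² + (-1.04)²
     = 0.7921 + 8.5849 + 6.1009 + 7.4529 + 1.0816
     = 24.0124
λ·‖w‖₂² = 0.01·24.0124 = 0.240124

0.240124


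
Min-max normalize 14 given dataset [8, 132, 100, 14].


min=8, max=132
(14-8)/(132-8) = 6/124 = 0.0484

0.0484


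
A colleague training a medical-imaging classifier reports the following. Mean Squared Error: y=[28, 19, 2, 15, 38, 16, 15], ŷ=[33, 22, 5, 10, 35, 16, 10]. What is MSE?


Squared errors: (28-33)²=25, (19-22)²=9, (2-5)²=9, (15-10)²=25, (38-35)²=9, (16-16)²=0, (15-10)²=25
Sum = 102
MSE = 102/7 = 102/7

102/7


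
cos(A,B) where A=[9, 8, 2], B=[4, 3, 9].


A·B = 9·4 + 8·3 + 2·9 = 78
‖A‖ = √149 = 12.2066, ‖B‖ = √106 = 10.2956
cos = 78/(√149·√106) = 78/√15794 = 0.6207

0.6207


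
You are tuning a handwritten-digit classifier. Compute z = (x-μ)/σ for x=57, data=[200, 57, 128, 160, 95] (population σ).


μ = 128, σ = 49.6749
z = (57 - 128)/49.6749 = -1.4293

-1.4293


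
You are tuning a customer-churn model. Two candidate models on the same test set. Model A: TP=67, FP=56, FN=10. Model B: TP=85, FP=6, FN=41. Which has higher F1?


Model A: P=67/123=0.5447, R=67/77=0.8701, F1=2PR/(P+R)=2TP/(2TP+FP+FN)=134/200=0.67
Model B: P=85/91=0.9341, R=85/126=0.6746, F1=2PR/(P+R)=2TP/(2TP+FP+FN)=170/217=0.7834
0.67 < 0.7834 → Model B

Model B


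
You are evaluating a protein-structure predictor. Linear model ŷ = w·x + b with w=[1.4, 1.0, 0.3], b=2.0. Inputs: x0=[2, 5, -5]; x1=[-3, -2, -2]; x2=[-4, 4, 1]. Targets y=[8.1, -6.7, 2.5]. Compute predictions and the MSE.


ŷ0 = (1.4)·(2) + (1.0)·(5) + (0.3)·(-5) + 2.0 = 8.3
ŷ1 = (1.4)·(-3) + (1.0)·(-2) + (0.3)·(-2) + 2.0 = -4.8
ŷ2 = (1.4)·(-4) + (1.0)·(4) + (0.3)·(1) + 2.0 = 0.7
errors² = [0.04, 3.61, 3.24]
MSE = 6.8900/3 = 2.2967

2.2967


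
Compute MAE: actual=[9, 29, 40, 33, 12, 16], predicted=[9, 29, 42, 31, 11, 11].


Absolute errors: |9-9|=0, |29-29|=0, |40-42|=2, |33-31|=2, |12-11|=1, |16-11|=5
Sum = 10
MAE = 10/6 = 5/3

5/3


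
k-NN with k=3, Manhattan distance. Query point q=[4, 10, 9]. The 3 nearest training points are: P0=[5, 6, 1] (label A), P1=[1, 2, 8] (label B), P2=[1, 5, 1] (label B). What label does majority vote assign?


d(q,P0) = 13  (label A)
d(q,P1) = 12  (label B)
d(q,P2) = 16  (label B)
Votes: A=1, B=2
Majority → B

B


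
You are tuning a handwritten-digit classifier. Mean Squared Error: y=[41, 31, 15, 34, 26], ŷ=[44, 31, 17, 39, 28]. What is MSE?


Squared errors: (41-44)²=9, (31-31)²=0, (15-17)²=4, (34-39)²=25, (26-28)²=4
Sum = 42
MSE = 42/5 = 42/5

42/5


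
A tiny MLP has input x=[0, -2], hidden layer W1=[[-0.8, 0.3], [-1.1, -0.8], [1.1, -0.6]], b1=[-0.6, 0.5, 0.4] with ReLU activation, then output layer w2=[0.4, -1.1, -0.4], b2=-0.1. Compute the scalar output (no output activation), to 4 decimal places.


z1[0] = (-0.8)·(0) + (0.3)·(-2) - 0.6 = -1.2
z1[1] = (-1.1)·(0) + (-0.8)·(-2) + 0.5 = 2.1
z1[2] = (1.1)·(0) + (-0.6)·(-2) + 0.4 = 1.6
h = ReLU(z1) = [0.0, 2.1, 1.6]
output = (0.4)·(0.0) + (-1.1)·(2.1) + (-0.4)·(1.6) - 0.1 = -3.05

-3.05


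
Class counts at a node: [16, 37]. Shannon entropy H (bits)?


Probabilities: [16/53, 37/53] ≈ [0.3019, 0.6981]
H = -((16/53)·log₂(16/53) + (37/53)·log₂(37/53))
  = 0.8836 bits

0.8836 bits


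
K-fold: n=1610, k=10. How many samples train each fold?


Fold size = 1610/10 = 161
Training per fold = 1610 - 161 = 1449

1449


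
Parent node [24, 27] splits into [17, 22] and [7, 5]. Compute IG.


Parent = [24, 27], H_parent = 0.9975
H_left = 0.9881 (n=39), H_right = 0.9799 (n=12)
H_children = (39/51)·0.9881 + (12/51)·0.9799 = 0.9862
IG = 0.9975 - 0.9862 = 0.0113

0.0113


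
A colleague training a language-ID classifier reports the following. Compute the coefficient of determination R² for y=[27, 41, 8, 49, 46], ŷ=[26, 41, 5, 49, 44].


ȳ = 34.2
SS_res = Σ(y-ŷ)² = 14
SS_tot = Σ(y-ȳ)² = 1142.8
R² = 1 - SS_res/SS_tot = 1 - 0.0123 = 0.9877

0.9877


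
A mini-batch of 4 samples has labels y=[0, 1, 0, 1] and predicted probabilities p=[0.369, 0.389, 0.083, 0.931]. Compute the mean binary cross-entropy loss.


L[0] = -ln(1-0.369) = -ln(0.631) = 0.4604
L[1] = -ln(0.389) = 0.9442
L[2] = -ln(1-0.083) = -ln(0.917) = 0.0866
L[3] = -ln(0.931) = 0.0715
mean = (0.4604 + 0.9442 + 0.0866 + 0.0715)/4 = 0.3907

0.3907


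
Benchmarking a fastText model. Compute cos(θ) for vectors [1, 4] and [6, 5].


A·B = 1·6 + 4·5 = 26
‖A‖ = √17 = 4.1231, ‖B‖ = √61 = 7.8102
cos = 26/(√17·√61) = 26/√1037 = 0.8074

0.8074


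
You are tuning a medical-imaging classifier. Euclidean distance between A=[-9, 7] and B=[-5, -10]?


d = √((-9+ 5)² + (7+ 10)²)
  = √(16 + 289)
  = √305 = 17.4642

17.4642


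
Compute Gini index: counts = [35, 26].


Probabilities: [35/61, 26/61] ≈ [0.5738, 0.4262]
Σpᵢ² = (1225 + 676)/61² = 1901/3721
Gini = 1 - Σpᵢ² = 1 - 1901/3721 = 0.4891

0.4891


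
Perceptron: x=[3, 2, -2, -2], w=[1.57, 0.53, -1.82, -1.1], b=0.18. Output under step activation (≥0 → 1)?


z = (3)·(1.57) + (2)·(0.53) + (-2)·(-1.82) + (-2)·(-1.1) + 0.18
  = 11.79
step(z) = 1 (z≥0)

1


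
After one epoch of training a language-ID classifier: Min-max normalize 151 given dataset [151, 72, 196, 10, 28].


min=10, max=196
(151-10)/(196-10) = 141/186 = 0.7581

0.7581


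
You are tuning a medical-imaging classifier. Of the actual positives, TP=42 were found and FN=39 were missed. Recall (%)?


Recall = TP/(TP+FN)
= 42/(42+39)
= 42/81 = 51.85%

51.85%


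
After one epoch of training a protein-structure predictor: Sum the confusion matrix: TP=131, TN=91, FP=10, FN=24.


Total = TP + TN + FP + FN
= 131 + 91 + 10 + 24
= 256
(Predicted positive: 141, predicted negative: 115)

256


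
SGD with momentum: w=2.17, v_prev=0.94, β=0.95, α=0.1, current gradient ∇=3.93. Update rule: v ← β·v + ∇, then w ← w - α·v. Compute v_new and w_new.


v_new = 0.95·0.94 + 3.93 = 0.893 + 3.93 = 4.823
w_new = 2.17 - 0.1·4.823 = 2.17 - 0.4823 = 1.6877

v_new=4.823, w_new=1.6877


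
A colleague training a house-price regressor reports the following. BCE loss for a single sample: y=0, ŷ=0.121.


BCE = -[y·ln(p) + (1-y)·ln(1-p)]
= -0 - 1·ln(1-0.121)
= -ln(0.879) = 0.129

0.129


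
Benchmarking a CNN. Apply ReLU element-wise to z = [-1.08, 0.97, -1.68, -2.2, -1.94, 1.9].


ReLU(-1.08) = max(0, -1.08) = 0.0
ReLU(0.97) = max(0, 0.97) = 0.97
ReLU(-1.68) = max(0, -1.68) = 0.0
ReLU(-2.2) = max(0, -2.2) = 0.0
ReLU(-1.94) = max(0, -1.94) = 0.0
ReLU(1.9) = max(0, 1.9) = 1.9
result = [0.0, 0.97, 0.0, 0.0, 0.0, 1.9]

[0.0, 0.97, 0.0, 0.0, 0.0, 1.9]


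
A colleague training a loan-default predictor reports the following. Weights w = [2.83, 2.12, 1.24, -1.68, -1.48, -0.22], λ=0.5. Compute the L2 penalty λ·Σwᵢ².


‖w‖₂² = (2.83)² + (2.12)² + (1.24)² + (-1.68)² + (-1.48)² + (-0.22)²
     = 8.0089 + 4.4944 + 1.5376 + 2.8224 + 2.1904 + 0.0484
     = 19.1021
λ·‖w‖₂² = 0.5·19.1021 = 9.55105

9.55105


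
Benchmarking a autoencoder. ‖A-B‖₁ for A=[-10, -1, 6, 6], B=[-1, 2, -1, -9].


d = |-10+ 1| + |-1-2| + |6+ 1| + |6+ 9|
  = 9 + 3 + 7 + 15
  = 34

34


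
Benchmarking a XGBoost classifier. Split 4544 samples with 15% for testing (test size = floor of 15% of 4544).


Test = ⌊4544·15/100⌋ = 681
Train = 4544 - 681 = 3863

Train: 3863, Test: 681


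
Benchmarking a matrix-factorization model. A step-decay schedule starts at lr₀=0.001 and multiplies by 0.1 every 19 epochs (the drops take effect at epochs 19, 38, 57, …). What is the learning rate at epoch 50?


n_drops = ⌊50/19⌋ = 2
lr = 0.001·0.1^2 = 0.001·0.01 = 0.00001

0.00001


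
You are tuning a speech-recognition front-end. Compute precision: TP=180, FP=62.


Precision = TP/(TP+FP)
= 180/(180+62)
= 180/242 = 74.38%

74.38%


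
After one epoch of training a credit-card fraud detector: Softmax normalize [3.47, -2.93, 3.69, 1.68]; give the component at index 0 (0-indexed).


Exponentials: e^3.47=32.1367, e^-2.93=0.0534, e^3.69=40.0448, e^1.68=5.3656
Sum = 77.6005
Softmax = [0.4141, 0.0007, 0.516, 0.0691]
p[0] = 32.1367/77.6005 = 0.4141

0.4141


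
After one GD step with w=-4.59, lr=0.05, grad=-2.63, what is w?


w_new = w - α·∇
= -4.59 - 0.05·-2.63
= -4.59 + 0.1315
= -4.4585

-4.4585


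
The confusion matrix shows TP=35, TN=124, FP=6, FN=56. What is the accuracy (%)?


Accuracy = (TP+TN)/(TP+TN+FP+FN)
= (35+124)/(221)
= 159/221 = 71.95%

71.95%


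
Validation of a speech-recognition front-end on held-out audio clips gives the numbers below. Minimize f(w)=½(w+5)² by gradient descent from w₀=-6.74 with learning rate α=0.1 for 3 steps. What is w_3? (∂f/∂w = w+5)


step 1: grad = -6.74+5 = -1.74; w = -6.74 - 0.1·(-1.74) = -6.566
step 2: grad = -6.566+5 = -1.566; w = -6.566 - 0.1·(-1.566) = -6.4094
step 3: grad = -6.4094+5 = -1.4094; w = -6.4094 - 0.1·(-1.4094) = -6.26846

-6.26846


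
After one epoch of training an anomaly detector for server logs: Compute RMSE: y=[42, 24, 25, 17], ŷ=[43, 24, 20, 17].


MSE = 26/4 = 6.5
RMSE = √(26/4) = 2.5495

2.5495


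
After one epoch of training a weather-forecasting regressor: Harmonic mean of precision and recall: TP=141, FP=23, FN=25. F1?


Precision = 141/164 = 0.8598
Recall = 141/166 = 0.8494
F1 = 2·P·R/(P+R) = 2·TP/(2·TP+FP+FN) = 282/(282+23+25) = 282/330 = 0.8545

0.8545


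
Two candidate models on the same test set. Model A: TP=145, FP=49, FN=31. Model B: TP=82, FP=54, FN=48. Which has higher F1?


Model A: P=145/194=0.7474, R=145/176=0.8239, F1=2PR/(P+R)=2TP/(2TP+FP+FN)=290/370=0.7838
Model B: P=82/136=0.6029, R=82/130=0.6308, F1=2PR/(P+R)=2TP/(2TP+FP+FN)=164/266=0.6165
0.7838 > 0.6165 → Model A

Model A


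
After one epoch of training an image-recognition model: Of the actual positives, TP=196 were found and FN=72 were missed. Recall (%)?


Recall = TP/(TP+FN)
= 196/(196+72)
= 196/268 = 73.13%

73.13%


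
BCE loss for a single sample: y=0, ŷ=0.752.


BCE = -[y·ln(p) + (1-y)·ln(1-p)]
= -0 - 1·ln(1-0.752)
= -ln(0.248) = 1.3943

1.3943


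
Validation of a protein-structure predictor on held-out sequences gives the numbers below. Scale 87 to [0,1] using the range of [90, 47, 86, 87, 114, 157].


min=47, max=157
(87-47)/(157-47) = 40/110 = 0.3636

0.3636


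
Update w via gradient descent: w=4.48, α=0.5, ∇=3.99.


w_new = w - α·∇
= 4.48 - 0.5·3.99
= 4.48 - 1.995
= 2.485

2.485


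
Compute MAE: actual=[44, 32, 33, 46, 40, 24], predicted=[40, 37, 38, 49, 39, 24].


Absolute errors: |44-40|=4, |32-37|=5, |33-38|=5, |46-49|=3, |40-39|=1, |24-24|=0
Sum = 18
MAE = 18/6 = 3

3


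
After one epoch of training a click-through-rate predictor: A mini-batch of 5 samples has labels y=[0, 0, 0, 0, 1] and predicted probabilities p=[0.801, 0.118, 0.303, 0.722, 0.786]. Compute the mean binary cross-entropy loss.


L[0] = -ln(1-0.801) = -ln(0.199) = 1.6145
L[1] = -ln(1-0.118) = -ln(0.882) = 0.1256
L[2] = -ln(1-0.303) = -ln(0.697) = 0.361
L[3] = -ln(1-0.722) = -ln(0.278) = 1.2801
L[4] = -ln(0.786) = 0.2408
mean = (1.6145 + 0.1256 + 0.361 + 1.2801 + 0.2408)/5 = 0.7244

0.7244


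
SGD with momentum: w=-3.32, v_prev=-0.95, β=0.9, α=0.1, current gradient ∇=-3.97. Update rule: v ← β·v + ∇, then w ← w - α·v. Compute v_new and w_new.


v_new = 0.9·-0.95 - 3.97 = -0.855 - 3.97 = -4.825
w_new = -3.32 - 0.1·-4.825 = -3.32 + 0.4825 = -2.8375

v_new=-4.825, w_new=-2.8375


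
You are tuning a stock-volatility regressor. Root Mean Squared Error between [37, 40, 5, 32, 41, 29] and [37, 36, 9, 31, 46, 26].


MSE = 67/6 = 11.1667
RMSE = √(67/6) = 3.3417

3.3417


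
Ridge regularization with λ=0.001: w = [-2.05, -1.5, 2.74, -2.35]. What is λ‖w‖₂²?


‖w‖₂² = (-2.05)² + (-1.5)² + (2.74)² + (-2.35)²
     = 4.2025 + 2.25 + 7.5076 + 5.5225
     = 19.4826
λ·‖w‖₂² = 0.001·19.4826 = 0.019483

0.019483


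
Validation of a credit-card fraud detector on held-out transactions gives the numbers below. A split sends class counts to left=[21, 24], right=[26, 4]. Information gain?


Parent = [47, 28], H_parent = 0.9532
H_left = 0.9968 (n=45), H_right = 0.5665 (n=30)
H_children = (45/75)·0.9968 + (30/75)·0.5665 = 0.8247
IG = 0.9532 - 0.8247 = 0.1285

0.1285


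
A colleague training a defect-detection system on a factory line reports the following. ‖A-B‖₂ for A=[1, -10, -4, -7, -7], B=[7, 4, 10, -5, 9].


d = √((1-7)² + (-10-4)² + (-4-10)² + (-7+ 5)² + (-7-9)²)
  = √(36 + 196 + 196 + 4 + 256)
  = √688 = 26.2298

26.2298


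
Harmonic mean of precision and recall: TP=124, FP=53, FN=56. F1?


Precision = 124/177 = 0.7006
Recall = 124/180 = 0.6889
F1 = 2·P·R/(P+R) = 2·TP/(2·TP+FP+FN) = 248/(248+53+56) = 248/357 = 0.6947

0.6947


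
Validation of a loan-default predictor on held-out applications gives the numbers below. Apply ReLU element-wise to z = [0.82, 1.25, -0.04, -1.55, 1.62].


ReLU(0.82) = max(0, 0.82) = 0.82
ReLU(1.25) = max(0, 1.25) = 1.25
ReLU(-0.04) = max(0, -0.04) = 0.0
ReLU(-1.55) = max(0, -1.55) = 0.0
ReLU(1.62) = max(0, 1.62) = 1.62
result = [0.82, 1.25, 0.0, 0.0, 1.62]

[0.82, 1.25, 0.0, 0.0, 1.62]


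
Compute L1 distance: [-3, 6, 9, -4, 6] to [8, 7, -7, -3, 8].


d = |-3-8| + |6-7| + |9+ 7| + |-4+ 3| + |6-8|
  = 11 + 1 + 16 + 1 + 2
  = 31

31


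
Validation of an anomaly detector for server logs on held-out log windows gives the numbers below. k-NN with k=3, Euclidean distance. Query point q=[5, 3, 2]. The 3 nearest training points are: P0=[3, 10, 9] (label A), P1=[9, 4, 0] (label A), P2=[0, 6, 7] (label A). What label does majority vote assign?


d(q,P0) = 10.0995  (label A)
d(q,P1) = 4.5826  (label A)
d(q,P2) = 7.6811  (label A)
Votes: A=3, B=0
Majority → A

A


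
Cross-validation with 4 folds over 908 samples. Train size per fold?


Fold size = 908/4 = 227
Training per fold = 908 - 227 = 681

681


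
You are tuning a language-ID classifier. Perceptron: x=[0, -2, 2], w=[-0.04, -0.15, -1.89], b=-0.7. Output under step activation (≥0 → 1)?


z = (0)·(-0.04) + (-2)·(-0.15) + (2)·(-1.89) - 0.7
  = -4.18
step(z) = 0 (z<0)

0


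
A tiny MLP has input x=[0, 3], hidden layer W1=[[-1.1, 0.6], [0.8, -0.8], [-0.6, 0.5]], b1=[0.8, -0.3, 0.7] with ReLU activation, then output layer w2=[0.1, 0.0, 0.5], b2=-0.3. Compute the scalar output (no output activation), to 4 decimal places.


z1[0] = (-1.1)·(0) + (0.6)·(3) + 0.8 = 2.6
z1[1] = (0.8)·(0) + (-0.8)·(3) - 0.3 = -2.7
z1[2] = (-0.6)·(0) + (0.5)·(3) + 0.7 = 2.2
h = ReLU(z1) = [2.6, 0.0, 2.2]
output = (0.1)·(2.6) + (0.0)·(0.0) + (0.5)·(2.2) - 0.3 = 1.06

1.06


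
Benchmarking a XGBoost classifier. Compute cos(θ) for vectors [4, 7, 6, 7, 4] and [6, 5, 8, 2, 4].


A·B = 4·6 + 7·5 + 6·8 + 7·2 + 4·4 = 137
‖A‖ = √166 = 12.8841, ‖B‖ = √145 = 12.0416
cos = 137/(√166·√145) = 137/√24070 = 0.883

0.883


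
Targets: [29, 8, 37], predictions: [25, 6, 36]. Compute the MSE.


Squared errors: (29-25)²=16, (8-6)²=4, (37-36)²=1
Sum = 21
MSE = 21/3 = 7

7


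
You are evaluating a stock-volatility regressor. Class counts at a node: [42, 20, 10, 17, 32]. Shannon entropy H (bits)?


Probabilities: [42/121, 20/121, 10/121, 17/121, 32/121] ≈ [0.3471, 0.1653, 0.0826, 0.1405, 0.2645]
H = -((42/121)·log₂(42/121) + (20/121)·log₂(20/121) + (10/121)·log₂(10/121) + (17/121)·log₂(17/121) + (32/121)·log₂(32/121))
  = 2.1617 bits

2.1617 bits


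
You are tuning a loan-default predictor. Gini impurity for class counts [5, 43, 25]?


Probabilities: [5/73, 43/73, 25/73] ≈ [0.0685, 0.589, 0.3425]
Σpᵢ² = (25 + 1849 + 625)/73² = 2499/5329
Gini = 1 - Σpᵢ² = 1 - 2499/5329 = 0.5311

0.5311


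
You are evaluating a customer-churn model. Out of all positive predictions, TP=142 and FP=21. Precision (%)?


Precision = TP/(TP+FP)
= 142/(142+21)
= 142/163 = 87.12%

87.12%


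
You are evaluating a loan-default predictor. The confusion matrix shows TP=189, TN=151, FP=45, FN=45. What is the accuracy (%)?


Accuracy = (TP+TN)/(TP+TN+FP+FN)
= (189+151)/(430)
= 340/430 = 79.07%

79.07%


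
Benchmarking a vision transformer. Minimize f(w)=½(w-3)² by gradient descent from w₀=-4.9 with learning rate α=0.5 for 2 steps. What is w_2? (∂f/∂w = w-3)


step 1: grad = -4.9-3 = -7.9; w = -4.9 - 0.5·(-7.9) = -0.95
step 2: grad = -0.95-3 = -3.95; w = -0.95 - 0.5·(-3.95) = 1.025

1.025


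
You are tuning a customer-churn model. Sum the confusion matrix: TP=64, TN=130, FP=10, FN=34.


Total = TP + TN + FP + FN
= 64 + 130 + 10 + 34
= 238
(Predicted positive: 74, predicted negative: 164)

238


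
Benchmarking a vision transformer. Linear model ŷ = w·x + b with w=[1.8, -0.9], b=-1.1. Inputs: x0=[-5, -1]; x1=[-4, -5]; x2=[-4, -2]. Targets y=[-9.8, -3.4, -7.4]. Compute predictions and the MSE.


ŷ0 = (1.8)·(-5) + (-0.9)·(-1) - 1.1 = -9.2
ŷ1 = (1.8)·(-4) + (-0.9)·(-5) - 1.1 = -3.8
ŷ2 = (1.8)·(-4) + (-0.9)·(-2) - 1.1 = -6.5
errors² = [0.36, 0.16, 0.81]
MSE = 1.3300/3 = 0.4433

0.4433


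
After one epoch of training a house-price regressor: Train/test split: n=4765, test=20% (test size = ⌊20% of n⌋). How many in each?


Test = ⌊4765·20/100⌋ = 953
Train = 4765 - 953 = 3812

Train: 3812, Test: 953


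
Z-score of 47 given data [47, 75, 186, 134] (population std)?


μ = 110.5, σ = 53.7238
z = (47 - 110.5)/53.7238 = -1.182

-1.182


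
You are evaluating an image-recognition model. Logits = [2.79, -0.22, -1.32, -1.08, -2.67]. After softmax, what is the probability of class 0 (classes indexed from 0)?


Exponentials: e^2.79=16.281, e^-0.22=0.8025, e^-1.32=0.2671, e^-1.08=0.3396, e^-2.67=0.0693
Sum = 17.7595
Softmax = [0.9167, 0.0452, 0.015, 0.0191, 0.0039]
p[0] = 16.281/17.7595 = 0.9167

0.9167


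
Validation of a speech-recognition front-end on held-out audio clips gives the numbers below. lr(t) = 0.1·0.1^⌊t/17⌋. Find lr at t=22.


n_drops = ⌊22/17⌋ = 1
lr = 0.1·0.1^1 = 0.1·0.1 = 0.01

0.01


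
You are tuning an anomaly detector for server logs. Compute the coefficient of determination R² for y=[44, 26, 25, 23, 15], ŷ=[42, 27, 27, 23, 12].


ȳ = 26.6
SS_res = Σ(y-ŷ)² = 18
SS_tot = Σ(y-ȳ)² = 453.2
R² = 1 - SS_res/SS_tot = 1 - 0.0397 = 0.9603

0.9603


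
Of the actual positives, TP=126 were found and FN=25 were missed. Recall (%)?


Recall = TP/(TP+FN)
= 126/(126+25)
= 126/151 = 83.44%

83.44%


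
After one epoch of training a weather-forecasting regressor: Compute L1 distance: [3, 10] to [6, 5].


d = |3-6| + |10-5|
  = 3 + 5
  = 8

8


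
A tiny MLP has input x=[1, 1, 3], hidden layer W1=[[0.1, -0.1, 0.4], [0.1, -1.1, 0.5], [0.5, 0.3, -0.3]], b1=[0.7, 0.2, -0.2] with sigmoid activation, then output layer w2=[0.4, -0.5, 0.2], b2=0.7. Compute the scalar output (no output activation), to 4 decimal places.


z1[0] = (0.1)·(1) + (-0.1)·(1) + (0.4)·(3) + 0.7 = 1.9
z1[1] = (0.1)·(1) + (-1.1)·(1) + (0.5)·(3) + 0.2 = 0.7
z1[2] = (0.5)·(1) + (0.3)·(1) + (-0.3)·(3) - 0.2 = -0.3
h = sigmoid(z1) = [0.8699, 0.6682, 0.4256]
output = (0.4)·(0.8699) + (-0.5)·(0.6682) + (0.2)·(0.4256) + 0.7 = 0.799

0.799


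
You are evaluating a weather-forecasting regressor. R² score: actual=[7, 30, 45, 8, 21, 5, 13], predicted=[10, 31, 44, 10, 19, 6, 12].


ȳ = 18.4286
SS_res = Σ(y-ŷ)² = 21
SS_tot = Σ(y-ȳ)² = 1295.71
R² = 1 - SS_res/SS_tot = 1 - 0.0162 = 0.9838

0.9838


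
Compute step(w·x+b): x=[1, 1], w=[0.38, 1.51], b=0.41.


z = (1)·(0.38) + (1)·(1.51) + 0.41
  = 2.3
step(z) = 1 (z≥0)

1


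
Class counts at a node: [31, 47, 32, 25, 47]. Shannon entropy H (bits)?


Probabilities: [31/182, 47/182, 32/182, 25/182, 47/182] ≈ [0.1703, 0.2582, 0.1758, 0.1374, 0.2582]
H = -((31/182)·log₂(31/182) + (47/182)·log₂(47/182) + (32/182)·log₂(32/182) + (25/182)·log₂(25/182) + (47/182)·log₂(47/182))
  = 2.2781 bits

2.2781 bits


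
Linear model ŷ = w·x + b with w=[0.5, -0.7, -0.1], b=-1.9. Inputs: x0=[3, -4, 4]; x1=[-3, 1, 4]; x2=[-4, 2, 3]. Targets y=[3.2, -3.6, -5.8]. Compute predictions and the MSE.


ŷ0 = (0.5)·(3) + (-0.7)·(-4) + (-0.1)·(4) - 1.9 = 2.0
ŷ1 = (0.5)·(-3) + (-0.7)·(1) + (-0.1)·(4) - 1.9 = -4.5
ŷ2 = (0.5)·(-4) + (-0.7)·(2) + (-0.1)·(3) - 1.9 = -5.6
errors² = [1.44, 0.81, 0.04]
MSE = 2.2900/3 = 0.7633

0.7633


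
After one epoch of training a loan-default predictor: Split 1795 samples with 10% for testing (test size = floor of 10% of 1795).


Test = ⌊1795·10/100⌋ = 179
Train = 1795 - 179 = 1616

Train: 1616, Test: 179


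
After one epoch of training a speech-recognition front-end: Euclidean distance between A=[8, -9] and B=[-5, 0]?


d = √((8+ 5)² + (-9-0)²)
  = √(169 + 81)
  = √250 = 15.8114

15.8114


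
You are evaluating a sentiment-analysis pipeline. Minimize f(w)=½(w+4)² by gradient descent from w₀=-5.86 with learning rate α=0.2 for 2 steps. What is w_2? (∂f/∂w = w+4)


step 1: grad = -5.86+4 = -1.86; w = -5.86 - 0.2·(-1.86) = -5.488
step 2: grad = -5.488+4 = -1.488; w = -5.488 - 0.2·(-1.488) = -5.1904

-5.1904


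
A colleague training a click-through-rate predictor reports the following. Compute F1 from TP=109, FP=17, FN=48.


Precision = 109/126 = 0.8651
Recall = 109/157 = 0.6943
F1 = 2·P·R/(P+R) = 2·TP/(2·TP+FP+FN) = 218/(218+17+48) = 218/283 = 0.7703

0.7703


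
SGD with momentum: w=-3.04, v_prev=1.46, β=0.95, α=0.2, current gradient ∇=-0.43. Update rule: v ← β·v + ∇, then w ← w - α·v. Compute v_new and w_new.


v_new = 0.95·1.46 - 0.43 = 1.387 - 0.43 = 0.957
w_new = -3.04 - 0.2·0.957 = -3.04 - 0.1914 = -3.2314

v_new=0.957, w_new=-3.2314


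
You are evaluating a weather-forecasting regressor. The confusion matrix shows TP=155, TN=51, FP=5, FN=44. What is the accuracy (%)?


Accuracy = (TP+TN)/(TP+TN+FP+FN)
= (155+51)/(255)
= 206/255 = 80.78%

80.78%


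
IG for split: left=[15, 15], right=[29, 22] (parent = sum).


Parent = [44, 37], H_parent = 0.9946
H_left = 1 (n=30), H_right = 0.9864 (n=51)
H_children = (30/81)·1 + (51/81)·0.9864 = 0.9914
IG = 0.9946 - 0.9914 = 0.0032

0.0032


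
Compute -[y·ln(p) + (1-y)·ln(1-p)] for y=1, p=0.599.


BCE = -[y·ln(p) + (1-y)·ln(1-p)]
= -1·ln(0.599) - 0
= -ln(0.599) = 0.5125

0.5125


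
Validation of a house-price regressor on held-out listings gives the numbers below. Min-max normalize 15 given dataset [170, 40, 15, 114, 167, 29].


min=15, max=170
(15-15)/(170-15) = 0/155 = 0.0

0.0


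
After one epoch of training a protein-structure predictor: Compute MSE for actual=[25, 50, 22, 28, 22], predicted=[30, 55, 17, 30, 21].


Squared errors: (25-30)²=25, (50-55)²=25, (22-17)²=25, (28-30)²=4, (22-21)²=1
Sum = 80
MSE = 80/5 = 16

16


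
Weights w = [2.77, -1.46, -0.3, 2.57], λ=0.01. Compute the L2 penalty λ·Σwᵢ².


‖w‖₂² = (2.77)² + (-1.46)² + (-0.3)² + (2.57)²
     = 7.6729 + 2.1316 + 0.09 + 6.6049
     = 16.4994
λ·‖w‖₂² = 0.01·16.4994 = 0.164994

0.164994


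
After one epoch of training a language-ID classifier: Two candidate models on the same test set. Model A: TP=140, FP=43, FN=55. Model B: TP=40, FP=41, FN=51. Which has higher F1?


Model A: P=140/183=0.765, R=140/195=0.7179, F1=2PR/(P+R)=2TP/(2TP+FP+FN)=280/378=0.7407
Model B: P=40/81=0.4938, R=40/91=0.4396, F1=2PR/(P+R)=2TP/(2TP+FP+FN)=80/172=0.4651
0.7407 > 0.4651 → Model A

Model A


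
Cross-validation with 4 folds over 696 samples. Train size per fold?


Fold size = 696/4 = 174
Training per fold = 696 - 174 = 522

522


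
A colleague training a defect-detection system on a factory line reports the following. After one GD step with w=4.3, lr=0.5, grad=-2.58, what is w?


w_new = w - α·∇
= 4.3 - 0.5·-2.58
= 4.3 + 1.29
= 5.59

5.59


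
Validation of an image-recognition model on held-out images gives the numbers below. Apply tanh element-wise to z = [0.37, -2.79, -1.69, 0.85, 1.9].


tanh(0.37) = 0.354
tanh(-2.79) = -0.9925
tanh(-1.69) = -0.9341
tanh(0.85) = 0.6911
tanh(1.9) = 0.9562
result = [0.354, -0.9925, -0.9341, 0.6911, 0.9562]

[0.354, -0.9925, -0.9341, 0.6911, 0.9562]


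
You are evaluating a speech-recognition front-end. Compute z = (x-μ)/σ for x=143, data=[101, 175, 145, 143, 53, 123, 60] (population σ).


μ = 114.2857, σ = 42.1043
z = (143 - 114.2857)/42.1043 = 0.682

0.682


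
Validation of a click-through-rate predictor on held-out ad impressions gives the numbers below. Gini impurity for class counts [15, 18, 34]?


Probabilities: [15/67, 18/67, 34/67] ≈ [0.2239, 0.2687, 0.5075]
Σpᵢ² = (225 + 324 + 1156)/67² = 1705/4489
Gini = 1 - Σpᵢ² = 1 - 1705/4489 = 0.6202

0.6202


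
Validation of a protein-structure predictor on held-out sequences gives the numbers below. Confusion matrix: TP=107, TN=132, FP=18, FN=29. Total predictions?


Total = TP + TN + FP + FN
= 107 + 132 + 18 + 29
= 286
(Predicted positive: 125, predicted negative: 161)

286


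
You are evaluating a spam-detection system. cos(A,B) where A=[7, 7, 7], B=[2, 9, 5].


A·B = 7·2 + 7·9 + 7·5 = 112
‖A‖ = √147 = 12.1244, ‖B‖ = √110 = 10.4881
cos = 112/(√147·√110) = 112/√16170 = 0.8808

0.8808


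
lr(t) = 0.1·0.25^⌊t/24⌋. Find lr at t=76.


n_drops = ⌊76/24⌋ = 3
lr = 0.1·0.25^3 = 0.1·0.015625 = 0.0015625

0.0015625


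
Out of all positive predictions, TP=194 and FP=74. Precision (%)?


Precision = TP/(TP+FP)
= 194/(194+74)
= 194/268 = 72.39%

72.39%


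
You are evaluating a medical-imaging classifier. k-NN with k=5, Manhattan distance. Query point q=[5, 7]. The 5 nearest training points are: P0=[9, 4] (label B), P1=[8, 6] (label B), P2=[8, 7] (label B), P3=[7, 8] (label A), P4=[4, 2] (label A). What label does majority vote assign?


d(q,P0) = 7  (label B)
d(q,P1) = 4  (label B)
d(q,P2) = 3  (label B)
d(q,P3) = 3  (label A)
d(q,P4) = 6  (label A)
Votes: A=2, B=3
Majority → B

B


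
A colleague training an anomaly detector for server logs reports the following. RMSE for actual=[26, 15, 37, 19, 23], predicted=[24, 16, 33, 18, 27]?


MSE = 38/5 = 7.6
RMSE = √(38/5) = 2.7568

2.7568


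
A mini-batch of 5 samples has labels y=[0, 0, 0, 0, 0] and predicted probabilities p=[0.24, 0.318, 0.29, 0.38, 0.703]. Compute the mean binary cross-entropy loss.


L[0] = -ln(1-0.24) = -ln(0.76) = 0.2744
L[1] = -ln(1-0.318) = -ln(0.682) = 0.3827
L[2] = -ln(1-0.29) = -ln(0.71) = 0.3425
L[3] = -ln(1-0.38) = -ln(0.62) = 0.478
L[4] = -ln(1-0.703) = -ln(0.297) = 1.214
mean = (0.2744 + 0.3827 + 0.3425 + 0.478 + 1.214)/5 = 0.5383

0.5383


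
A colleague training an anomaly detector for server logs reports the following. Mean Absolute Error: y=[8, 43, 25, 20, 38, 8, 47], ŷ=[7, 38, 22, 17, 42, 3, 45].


Absolute errors: |8-7|=1, |43-38|=5, |25-22|=3, |20-17|=3, |38-42|=4, |8-3|=5, |47-45|=2
Sum = 23
MAE = 23/7 = 23/7

23/7


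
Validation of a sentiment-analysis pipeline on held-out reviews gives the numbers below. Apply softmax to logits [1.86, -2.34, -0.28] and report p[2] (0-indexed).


Exponentials: e^1.86=6.4237, e^-2.34=0.0963, e^-0.28=0.7558
Sum = 7.2758
Softmax = [0.8829, 0.0132, 0.1039]
p[2] = 0.7558/7.2758 = 0.1039

0.1039


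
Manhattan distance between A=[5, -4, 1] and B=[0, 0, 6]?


d = |5-0| + |-4-0| + |1-6|
  = 5 + 4 + 5
  = 14

14


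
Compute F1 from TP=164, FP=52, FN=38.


Precision = 164/216 = 0.7593
Recall = 164/202 = 0.8119
F1 = 2·P·R/(P+R) = 2·TP/(2·TP+FP+FN) = 328/(328+52+38) = 328/418 = 0.7847

0.7847


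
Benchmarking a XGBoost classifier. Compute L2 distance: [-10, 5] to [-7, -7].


d = √((-10+ 7)² + (5+ 7)²)
  = √(9 + 144)
  = √153 = 12.3693

12.3693


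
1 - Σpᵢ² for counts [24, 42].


Probabilities: [24/66, 42/66] ≈ [0.3636, 0.6364]
Σpᵢ² = (576 + 1764)/66² = 2340/4356
Gini = 1 - Σpᵢ² = 1 - 2340/4356 = 0.4628

0.4628


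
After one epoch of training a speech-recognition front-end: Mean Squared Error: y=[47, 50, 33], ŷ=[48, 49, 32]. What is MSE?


Squared errors: (47-48)²=1, (50-49)²=1, (33-32)²=1
Sum = 3
MSE = 3/3 = 1

1


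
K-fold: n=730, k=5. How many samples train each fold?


Fold size = 730/5 = 146
Training per fold = 730 - 146 = 584

584


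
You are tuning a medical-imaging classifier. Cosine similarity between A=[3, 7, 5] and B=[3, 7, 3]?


A·B = 3·3 + 7·7 + 5·3 = 73
‖A‖ = √83 = 9.1104, ‖B‖ = √67 = 8.1854
cos = 73/(√83·√67) = 73/√5561 = 0.9789

0.9789


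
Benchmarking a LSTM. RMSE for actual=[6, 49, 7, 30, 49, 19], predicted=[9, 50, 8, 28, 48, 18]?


MSE = 17/6 = 2.8333
RMSE = √(17/6) = 1.6833

1.6833


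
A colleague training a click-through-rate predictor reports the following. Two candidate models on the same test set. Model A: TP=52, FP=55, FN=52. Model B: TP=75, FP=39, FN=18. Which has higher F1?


Model A: P=52/107=0.486, R=52/104=0.5, F1=2PR/(P+R)=2TP/(2TP+FP+FN)=104/211=0.4929
Model B: P=75/114=0.6579, R=75/93=0.8065, F1=2PR/(P+R)=2TP/(2TP+FP+FN)=150/207=0.7246
0.4929 < 0.7246 → Model B

Model B


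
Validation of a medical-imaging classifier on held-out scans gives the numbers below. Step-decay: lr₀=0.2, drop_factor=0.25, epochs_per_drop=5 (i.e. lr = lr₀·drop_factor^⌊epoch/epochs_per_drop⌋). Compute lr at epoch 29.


n_drops = ⌊29/5⌋ = 5
lr = 0.2·0.25^5 = 0.2·0.0009765625 = 0.0001953125

0.0001953125


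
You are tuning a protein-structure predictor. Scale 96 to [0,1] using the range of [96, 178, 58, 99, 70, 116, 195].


min=58, max=195
(96-58)/(195-58) = 38/137 = 0.2774

0.2774


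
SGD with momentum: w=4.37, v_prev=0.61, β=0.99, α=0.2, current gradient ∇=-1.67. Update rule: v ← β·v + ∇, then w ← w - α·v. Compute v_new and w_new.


v_new = 0.99·0.61 - 1.67 = 0.6039 - 1.67 = -1.0661
w_new = 4.37 - 0.2·-1.0661 = 4.37 + 0.21322 = 4.58322

v_new=-1.0661, w_new=4.58322


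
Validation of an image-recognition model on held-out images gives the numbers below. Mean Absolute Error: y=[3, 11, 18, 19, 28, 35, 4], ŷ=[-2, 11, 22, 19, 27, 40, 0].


Absolute errors: |3+ 2|=5, |11-11|=0, |18-22|=4, |19-19|=0, |28-27|=1, |35-40|=5, |4-0|=4
Sum = 19
MAE = 19/7 = 19/7

19/7


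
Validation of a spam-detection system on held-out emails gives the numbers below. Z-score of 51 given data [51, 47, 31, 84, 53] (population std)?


μ = 53.2, σ = 17.2325
z = (51 - 53.2)/17.2325 = -0.1277

-0.1277


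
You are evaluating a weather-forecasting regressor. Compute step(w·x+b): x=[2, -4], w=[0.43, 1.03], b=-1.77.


z = (2)·(0.43) + (-4)·(1.03) - 1.77
  = -5.03
step(z) = 0 (z<0)

0


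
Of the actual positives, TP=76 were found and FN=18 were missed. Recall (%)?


Recall = TP/(TP+FN)
= 76/(76+18)
= 76/94 = 80.85%

80.85%


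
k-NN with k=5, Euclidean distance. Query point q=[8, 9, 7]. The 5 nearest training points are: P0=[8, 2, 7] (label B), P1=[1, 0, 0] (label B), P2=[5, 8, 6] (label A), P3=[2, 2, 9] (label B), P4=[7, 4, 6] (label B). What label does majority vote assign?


d(q,P0) = 7.0  (label B)
d(q,P1) = 13.3791  (label B)
d(q,P2) = 3.3166  (label A)
d(q,P3) = 9.434  (label B)
d(q,P4) = 5.1962  (label B)
Votes: A=1, B=4
Majority → B

B


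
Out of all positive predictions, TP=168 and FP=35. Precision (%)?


Precision = TP/(TP+FP)
= 168/(168+35)
= 168/203 = 82.76%

82.76%


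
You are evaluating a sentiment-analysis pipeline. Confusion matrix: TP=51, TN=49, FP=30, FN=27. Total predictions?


Total = TP + TN + FP + FN
= 51 + 49 + 30 + 27
= 157
(Predicted positive: 81, predicted negative: 76)

157


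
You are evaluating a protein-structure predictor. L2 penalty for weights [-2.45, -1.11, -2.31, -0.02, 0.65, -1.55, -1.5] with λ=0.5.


‖w‖₂² = (-2.45)² + (-1.11)² + (-2.31)² + (-0.02)² + (0.65)² + (-1.55)² + (-1.5)²
     = 6.0025 + 1.2321 + 5.3361 + 0.0004 + 0.4225 + 2.4025 + 2.25
     = 17.6461
λ·‖w‖₂² = 0.5·17.6461 = 8.82305

8.82305


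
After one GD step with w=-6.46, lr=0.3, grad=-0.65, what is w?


w_new = w - α·∇
= -6.46 - 0.3·-0.65
= -6.46 + 0.195
= -6.265

-6.265


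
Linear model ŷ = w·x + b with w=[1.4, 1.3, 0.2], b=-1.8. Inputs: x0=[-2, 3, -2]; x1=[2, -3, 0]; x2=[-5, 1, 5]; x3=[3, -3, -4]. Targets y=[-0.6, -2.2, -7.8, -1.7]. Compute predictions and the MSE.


ŷ0 = (1.4)·(-2) + (1.3)·(3) + (0.2)·(-2) - 1.8 = -1.1
ŷ1 = (1.4)·(2) + (1.3)·(-3) + (0.2)·(0) - 1.8 = -2.9
ŷ2 = (1.4)·(-5) + (1.3)·(1) + (0.2)·(5) - 1.8 = -6.5
ŷ3 = (1.4)·(3) + (1.3)·(-3) + (0.2)·(-4) - 1.8 = -2.3
errors² = [0.25, 0.49, 1.69, 0.36]
MSE = 2.7900/4 = 0.6975

0.6975


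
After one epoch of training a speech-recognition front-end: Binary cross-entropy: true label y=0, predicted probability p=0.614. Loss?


BCE = -[y·ln(p) + (1-y)·ln(1-p)]
= -0 - 1·ln(1-0.614)
= -ln(0.386) = 0.9519

0.9519


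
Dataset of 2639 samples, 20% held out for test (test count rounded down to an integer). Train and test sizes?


Test = ⌊2639·20/100⌋ = 527
Train = 2639 - 527 = 2112

Train: 2112, Test: 527


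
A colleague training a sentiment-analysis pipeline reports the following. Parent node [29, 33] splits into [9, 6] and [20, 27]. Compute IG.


Parent = [29, 33], H_parent = 0.997
H_left = 0.971 (n=15), H_right = 0.9839 (n=47)
H_children = (15/62)·0.971 + (47/62)·0.9839 = 0.9808
IG = 0.997 - 0.9808 = 0.0162

0.0162


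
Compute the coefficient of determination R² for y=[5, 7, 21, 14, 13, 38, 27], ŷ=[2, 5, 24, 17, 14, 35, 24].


ȳ = 17.8571
SS_res = Σ(y-ŷ)² = 50
SS_tot = Σ(y-ȳ)² = 820.86
R² = 1 - SS_res/SS_tot = 1 - 0.0609 = 0.9391

0.9391


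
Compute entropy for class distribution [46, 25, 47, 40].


Probabilities: [46/158, 25/158, 47/158, 40/158] ≈ [0.2911, 0.1582, 0.2975, 0.2532]
H = -((46/158)·log₂(46/158) + (25/158)·log₂(25/158) + (47/158)·log₂(47/158) + (40/158)·log₂(40/158))
  = 1.9612 bits

1.9612 bits


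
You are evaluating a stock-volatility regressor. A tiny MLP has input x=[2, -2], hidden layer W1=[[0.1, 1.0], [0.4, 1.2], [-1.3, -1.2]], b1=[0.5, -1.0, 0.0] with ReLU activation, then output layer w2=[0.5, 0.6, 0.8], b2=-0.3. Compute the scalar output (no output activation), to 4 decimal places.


z1[0] = (0.1)·(2) + (1.0)·(-2) + 0.5 = -1.3
z1[1] = (0.4)·(2) + (1.2)·(-2) - 1.0 = -2.6
z1[2] = (-1.3)·(2) + (-1.2)·(-2) + 0.0 = -0.2
h = ReLU(z1) = [0.0, 0.0, 0.0]
output = (0.5)·(0.0) + (0.6)·(0.0) + (0.8)·(0.0) - 0.3 = -0.3

-0.3


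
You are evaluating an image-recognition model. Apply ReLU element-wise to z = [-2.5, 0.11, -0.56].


ReLU(-2.5) = max(0, -2.5) = 0.0
ReLU(0.11) = max(0, 0.11) = 0.11
ReLU(-0.56) = max(0, -0.56) = 0.0
result = [0.0, 0.11, 0.0]

[0.0, 0.11, 0.0]


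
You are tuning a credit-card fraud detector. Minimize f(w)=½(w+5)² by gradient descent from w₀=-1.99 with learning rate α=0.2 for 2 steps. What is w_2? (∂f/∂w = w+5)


step 1: grad = -1.99+5 = 3.01; w = -1.99 - 0.2·(3.01) = -2.592
step 2: grad = -2.592+5 = 2.408; w = -2.592 - 0.2·(2.408) = -3.0736

-3.0736


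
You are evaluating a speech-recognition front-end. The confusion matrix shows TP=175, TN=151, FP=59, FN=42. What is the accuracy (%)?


Accuracy = (TP+TN)/(TP+TN+FP+FN)
= (175+151)/(427)
= 326/427 = 76.35%

76.35%


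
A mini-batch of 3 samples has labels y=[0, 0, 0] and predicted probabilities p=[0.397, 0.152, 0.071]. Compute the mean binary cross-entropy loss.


L[0] = -ln(1-0.397) = -ln(0.603) = 0.5058
L[1] = -ln(1-0.152) = -ln(0.848) = 0.1649
L[2] = -ln(1-0.071) = -ln(0.929) = 0.0736
mean = (0.5058 + 0.1649 + 0.0736)/3 = 0.2481

0.2481


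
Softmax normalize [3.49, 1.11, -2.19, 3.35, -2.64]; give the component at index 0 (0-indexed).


Exponentials: e^3.49=32.7859, e^1.11=3.0344, e^-2.19=0.1119, e^3.35=28.5027, e^-2.64=0.0714
Sum = 64.5063
Softmax = [0.5083, 0.047, 0.0017, 0.4419, 0.0011]
p[0] = 32.7859/64.5063 = 0.5083

0.5083


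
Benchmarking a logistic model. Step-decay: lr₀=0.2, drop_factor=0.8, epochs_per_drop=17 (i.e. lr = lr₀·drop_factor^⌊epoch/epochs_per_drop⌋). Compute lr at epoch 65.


n_drops = ⌊65/17⌋ = 3
lr = 0.2·0.8^3 = 0.2·0.512 = 0.1024

0.1024


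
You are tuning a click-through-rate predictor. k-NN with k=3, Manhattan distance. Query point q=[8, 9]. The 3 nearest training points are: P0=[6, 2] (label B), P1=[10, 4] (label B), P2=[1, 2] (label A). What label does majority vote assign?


d(q,P0) = 9  (label B)
d(q,P1) = 7  (label B)
d(q,P2) = 14  (label A)
Votes: A=1, B=2
Majority → B

B


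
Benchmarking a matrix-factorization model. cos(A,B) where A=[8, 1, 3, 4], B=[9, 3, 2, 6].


A·B = 8·9 + 1·3 + 3·2 + 4·6 = 105
‖A‖ = √90 = 9.4868, ‖B‖ = √130 = 11.4018
cos = 105/(√90·√130) = 105/√11700 = 0.9707

0.9707
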